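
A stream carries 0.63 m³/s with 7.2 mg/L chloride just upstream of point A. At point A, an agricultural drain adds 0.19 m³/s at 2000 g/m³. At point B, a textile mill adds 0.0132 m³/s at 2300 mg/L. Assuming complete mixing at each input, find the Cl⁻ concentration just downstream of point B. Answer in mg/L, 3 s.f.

498 mg/L

After input A: C = (0.63·7.2 + 0.19·2000) / 0.82 = 468.9 mg/L.
After input B: C = (0.82·468.9 + 0.0132·2300) / 0.8332 = 498 mg/L.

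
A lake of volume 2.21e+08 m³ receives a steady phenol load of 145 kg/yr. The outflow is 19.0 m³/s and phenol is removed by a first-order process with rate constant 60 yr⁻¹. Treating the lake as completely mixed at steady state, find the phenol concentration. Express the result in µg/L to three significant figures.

Outflow Q = 19.0 m³/s × 3.156e+07 s/yr = 5.996e+08 m³/yr.
Steady-state CSTR mass balance: W = Q·C + k·V·C, so C = W/(Q + kV).
Q + kV = 5.996e+08 + 60·2.21e+08 = 1.386e+10 m³/yr.
C = 145/1.386e+10 = 1.046e-08 kg/m³ = 1.046e-05 mg/L = 0.01046 µg/L.

0.0105 µg/L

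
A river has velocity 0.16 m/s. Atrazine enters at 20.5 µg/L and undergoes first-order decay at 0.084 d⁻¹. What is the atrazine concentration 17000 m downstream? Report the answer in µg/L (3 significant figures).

Travel time t = 17000 m / 0.16 m/s = 1.7e+04/0.16 = 1.062e+05 s = 1.23 d.
First-order decay: C = 20.5·exp(−0.084·1.23) = 20.5·0.9019 = 18.49 µg/L.

18.5 µg/L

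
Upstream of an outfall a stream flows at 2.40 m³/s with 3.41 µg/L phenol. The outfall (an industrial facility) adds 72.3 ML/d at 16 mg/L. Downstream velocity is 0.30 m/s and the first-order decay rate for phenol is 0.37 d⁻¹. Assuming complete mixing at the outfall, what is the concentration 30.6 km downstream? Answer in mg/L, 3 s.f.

72.3 ML/d = 0.8368 m³/s.
3.41 µg/L = 0.00341 mg/L.
After complete mixing, C₀ = (0.8368·16 + 2.4·0.00341) / 3.237 = 4.139 mg/L.
Travel time t = 3.06e+04 m / 0.30 m/s = 1.02e+05 s = 1.181 d.
C = 4.139·exp(−0.37·1.181) = 4.139·0.6461 = 2.674 mg/L.

2.67 mg/L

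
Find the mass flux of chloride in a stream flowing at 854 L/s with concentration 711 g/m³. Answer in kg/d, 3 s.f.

854 L/s = 0.854 m³/s.
Mass flux = Q·C = 0.854 m³/s × 711 g/m³ = 607.2 g/s.
= 607.2 g/s × 86.4 = 5.246e+04 kg/d.

52500 kg/d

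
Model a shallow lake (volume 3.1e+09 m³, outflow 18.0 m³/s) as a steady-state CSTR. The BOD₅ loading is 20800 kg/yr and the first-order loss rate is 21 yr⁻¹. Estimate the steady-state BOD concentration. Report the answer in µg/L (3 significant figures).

Outflow Q = 18.0 m³/s × 3.156e+07 s/yr = 5.68e+08 m³/yr.
Steady-state CSTR mass balance: W = Q·C + k·V·C, so C = W/(Q + kV).
Q + kV = 5.68e+08 + 21·3.1e+09 = 6.567e+10 m³/yr.
C = 20800/6.567e+10 = 3.167e-07 kg/m³ = 0.0003167 mg/L = 0.3167 µg/L.

0.317 µg/L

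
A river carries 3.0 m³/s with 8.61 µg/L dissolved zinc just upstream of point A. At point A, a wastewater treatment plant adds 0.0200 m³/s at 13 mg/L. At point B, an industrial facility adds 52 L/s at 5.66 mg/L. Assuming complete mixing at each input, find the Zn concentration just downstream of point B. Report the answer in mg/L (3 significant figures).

0.189 mg/L

8.61 µg/L = 0.00861 mg/L.
After input A: C = (3·0.00861 + 0.02·13) / 3.02 = 0.09465 mg/L.
52 L/s = 0.052 m³/s.
After input B: C = (3.02·0.09465 + 0.052·5.66) / 3.072 = 0.1889 mg/L.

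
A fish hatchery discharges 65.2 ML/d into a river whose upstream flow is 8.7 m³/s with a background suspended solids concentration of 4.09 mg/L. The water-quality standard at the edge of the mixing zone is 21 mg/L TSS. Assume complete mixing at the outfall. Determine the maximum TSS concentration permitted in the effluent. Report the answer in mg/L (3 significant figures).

216 mg/L

65.2 ML/d = 0.7546 m³/s.
Mass balance: 21·9.455 = 0.7546·Cₑ + 8.7·4.09.
Cₑ = (198.5 − 35.58) / 0.7546 = 216 mg/L.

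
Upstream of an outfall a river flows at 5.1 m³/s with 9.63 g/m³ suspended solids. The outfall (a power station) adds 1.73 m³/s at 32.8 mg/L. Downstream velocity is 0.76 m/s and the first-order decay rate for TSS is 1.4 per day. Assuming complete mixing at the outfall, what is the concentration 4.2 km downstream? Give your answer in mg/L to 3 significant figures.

14.2 mg/L

After complete mixing, C₀ = (1.73·32.8 + 5.1·9.63) / 6.83 = 15.5 mg/L.
Travel time t = 4200 m / 0.76 m/s = 5526 s = 0.06396 d.
C = 15.5·exp(−1.4·0.06396) = 15.5·0.9143 = 14.17 mg/L.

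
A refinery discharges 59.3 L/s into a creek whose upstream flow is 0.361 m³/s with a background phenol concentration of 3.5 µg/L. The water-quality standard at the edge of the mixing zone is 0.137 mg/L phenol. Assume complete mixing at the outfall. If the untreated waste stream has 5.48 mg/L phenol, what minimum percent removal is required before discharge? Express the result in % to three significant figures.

82.7 %

59.3 L/s = 0.0593 m³/s.
3.5 µg/L = 0.0035 mg/L.
Mass balance: 0.137·0.4203 = 0.0593·Cₑ + 0.361·0.0035.
Cₑ = (0.05758 − 0.001264) / 0.0593 = 0.9497 mg/L.
Required removal = 1 − 0.9497/5.48 = 82.67 %.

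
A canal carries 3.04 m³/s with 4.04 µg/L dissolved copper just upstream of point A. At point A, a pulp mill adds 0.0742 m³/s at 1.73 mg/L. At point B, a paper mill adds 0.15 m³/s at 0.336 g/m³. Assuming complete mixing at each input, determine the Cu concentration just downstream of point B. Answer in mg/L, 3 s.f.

0.0585 mg/L

4.04 µg/L = 0.00404 mg/L.
After input A: C = (3.04·0.00404 + 0.0742·1.73) / 3.114 = 0.04516 mg/L.
After input B: C = (3.114·0.04516 + 0.15·0.336) / 3.264 = 0.05853 mg/L.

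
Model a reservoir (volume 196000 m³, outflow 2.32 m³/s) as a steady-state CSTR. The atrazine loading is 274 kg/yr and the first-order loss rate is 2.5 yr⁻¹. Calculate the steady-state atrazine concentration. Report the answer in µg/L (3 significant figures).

3.72 µg/L

Outflow Q = 2.32 m³/s × 3.156e+07 s/yr = 7.321e+07 m³/yr.
Steady-state CSTR mass balance: W = Q·C + k·V·C, so C = W/(Q + kV).
Q + kV = 7.321e+07 + 2.5·196000 = 7.37e+07 m³/yr.
C = 274/7.37e+07 = 3.718e-06 kg/m³ = 0.003718 mg/L = 3.718 µg/L.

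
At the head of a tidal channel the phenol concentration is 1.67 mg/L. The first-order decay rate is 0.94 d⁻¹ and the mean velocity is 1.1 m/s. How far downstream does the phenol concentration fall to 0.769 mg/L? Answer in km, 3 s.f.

From C = C₀·e^(−kt), t = ln(C₀/C)/k = ln(1.67/0.769)/0.94 = 0.7755/0.94 = 0.825 d.
Distance = v·t = 1.1 m/s × 7.128e+04 s = 7.841e+04 m = 78.41 km.

78.4 km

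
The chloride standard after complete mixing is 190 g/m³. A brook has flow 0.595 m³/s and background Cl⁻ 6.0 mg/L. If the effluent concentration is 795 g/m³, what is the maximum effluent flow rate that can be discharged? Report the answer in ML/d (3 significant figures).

Mass balance at complete mixing: C_std·(Q_w + Q_r) = Q_w·C_e + Q_r·C_b.
Rearranging, Q_w = Q_r·(C_std − C_b)/(C_e − C_std) = 0.595·(190 − 6) / (795 − 190) = 0.181 m³/s.
= 15.63 ML/d.

15.6 ML/d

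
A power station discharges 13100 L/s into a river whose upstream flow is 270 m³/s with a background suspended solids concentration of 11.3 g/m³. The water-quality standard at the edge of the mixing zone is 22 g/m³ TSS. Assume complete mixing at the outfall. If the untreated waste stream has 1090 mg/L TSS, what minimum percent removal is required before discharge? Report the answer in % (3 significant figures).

13100 L/s = 13.1 m³/s.
Mass balance: 22·283.1 = 13.1·Cₑ + 270·11.3.
Cₑ = (6228 − 3051) / 13.1 = 242.5 mg/L.
Required removal = 1 − 242.5/1090 = 77.75 %.

77.7 %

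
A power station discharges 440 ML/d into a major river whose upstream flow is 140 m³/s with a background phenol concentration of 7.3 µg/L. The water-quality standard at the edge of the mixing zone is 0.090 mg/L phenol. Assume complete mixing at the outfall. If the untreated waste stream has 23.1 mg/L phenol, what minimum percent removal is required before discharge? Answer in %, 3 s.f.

440 ML/d = 5.093 m³/s.
7.3 µg/L = 0.0073 mg/L.
Mass balance: 0.09·145.1 = 5.093·Cₑ + 140·0.0073.
Cₑ = (13.06 − 1.022) / 5.093 = 2.363 mg/L.
Required removal = 1 − 2.363/23.1 = 89.77 %.

89.8 %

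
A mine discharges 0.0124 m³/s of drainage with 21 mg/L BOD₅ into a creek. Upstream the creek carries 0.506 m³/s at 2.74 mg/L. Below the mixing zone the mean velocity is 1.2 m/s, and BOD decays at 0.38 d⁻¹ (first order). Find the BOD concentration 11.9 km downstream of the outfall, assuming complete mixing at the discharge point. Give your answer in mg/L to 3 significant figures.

3.04 mg/L

After complete mixing, C₀ = (0.0124·21 + 0.506·2.74) / 0.5184 = 3.177 mg/L.
Travel time t = 1.19e+04 m / 1.2 m/s = 9917 s = 0.1148 d.
C = 3.177·exp(−0.38·0.1148) = 3.177·0.9573 = 3.041 mg/L.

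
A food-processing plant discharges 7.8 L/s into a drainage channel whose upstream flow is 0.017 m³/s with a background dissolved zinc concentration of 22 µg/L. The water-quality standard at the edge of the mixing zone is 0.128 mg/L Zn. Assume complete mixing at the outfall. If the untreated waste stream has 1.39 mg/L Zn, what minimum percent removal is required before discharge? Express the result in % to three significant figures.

7.8 L/s = 0.0078 m³/s.
22 µg/L = 0.022 mg/L.
Mass balance: 0.128·0.0248 = 0.0078·Cₑ + 0.017·0.022.
Cₑ = (0.003174 − 0.000374) / 0.0078 = 0.359 mg/L.
Required removal = 1 − 0.359/1.39 = 74.17 %.

74.2 %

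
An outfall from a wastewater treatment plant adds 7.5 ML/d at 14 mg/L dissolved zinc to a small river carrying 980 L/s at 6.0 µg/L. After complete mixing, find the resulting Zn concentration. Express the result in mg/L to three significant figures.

7.5 ML/d = 0.08681 m³/s.
980 L/s = 0.98 m³/s.
6.0 µg/L = 0.006 mg/L.
By mass balance at complete mixing, C = (0.08681·14 + 0.98·0.006) / (0.08681 + 0.98) = 1.221/1.067 = 1.145 mg/L.

1.14 mg/L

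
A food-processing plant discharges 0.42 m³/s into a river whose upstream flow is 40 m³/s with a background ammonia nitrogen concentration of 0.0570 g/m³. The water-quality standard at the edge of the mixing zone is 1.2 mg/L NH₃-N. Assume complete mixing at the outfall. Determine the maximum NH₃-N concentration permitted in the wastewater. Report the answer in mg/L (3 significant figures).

Mass balance: 1.2·40.42 = 0.42·Cₑ + 40·0.057.
Cₑ = (48.5 − 2.28) / 0.42 = 110.1 mg/L.

110 mg/L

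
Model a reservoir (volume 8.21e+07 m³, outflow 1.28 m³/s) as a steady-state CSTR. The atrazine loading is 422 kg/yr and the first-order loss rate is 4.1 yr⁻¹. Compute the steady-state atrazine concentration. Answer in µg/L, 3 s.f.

1.12 µg/L

Outflow Q = 1.28 m³/s × 3.156e+07 s/yr = 4.039e+07 m³/yr.
Steady-state CSTR mass balance: W = Q·C + k·V·C, so C = W/(Q + kV).
Q + kV = 4.039e+07 + 4.1·8.21e+07 = 3.77e+08 m³/yr.
C = 422/3.77e+08 = 1.119e-06 kg/m³ = 0.001119 mg/L = 1.119 µg/L.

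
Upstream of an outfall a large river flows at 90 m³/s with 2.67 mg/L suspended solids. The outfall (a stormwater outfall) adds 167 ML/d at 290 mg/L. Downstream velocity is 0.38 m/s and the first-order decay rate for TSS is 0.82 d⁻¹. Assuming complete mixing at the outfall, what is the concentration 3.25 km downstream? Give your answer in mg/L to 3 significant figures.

8.03 mg/L

167 ML/d = 1.933 m³/s.
After complete mixing, C₀ = (1.933·290 + 90·2.67) / 91.93 = 8.711 mg/L.
Travel time t = 3250 m / 0.38 m/s = 8553 s = 0.09899 d.
C = 8.711·exp(−0.82·0.09899) = 8.711·0.922 = 8.032 mg/L.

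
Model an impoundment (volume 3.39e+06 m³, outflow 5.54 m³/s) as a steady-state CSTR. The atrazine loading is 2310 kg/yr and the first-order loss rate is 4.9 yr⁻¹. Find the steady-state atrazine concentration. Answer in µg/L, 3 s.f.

12.1 µg/L

Outflow Q = 5.54 m³/s × 3.156e+07 s/yr = 1.748e+08 m³/yr.
Steady-state CSTR mass balance: W = Q·C + k·V·C, so C = W/(Q + kV).
Q + kV = 1.748e+08 + 4.9·3.39e+06 = 1.914e+08 m³/yr.
C = 2310/1.914e+08 = 1.207e-05 kg/m³ = 0.01207 mg/L = 12.07 µg/L.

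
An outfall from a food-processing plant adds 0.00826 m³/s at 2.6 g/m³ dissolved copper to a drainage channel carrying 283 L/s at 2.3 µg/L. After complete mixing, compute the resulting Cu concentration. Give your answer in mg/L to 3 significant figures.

0.0760 mg/L

283 L/s = 0.283 m³/s.
2.3 µg/L = 0.0023 mg/L.
Flow-weighted mixing gives C = (0.00826·2.6 + 0.283·0.0023) / (0.00826 + 0.283) = 0.02213/0.2913 = 0.07597 mg/L.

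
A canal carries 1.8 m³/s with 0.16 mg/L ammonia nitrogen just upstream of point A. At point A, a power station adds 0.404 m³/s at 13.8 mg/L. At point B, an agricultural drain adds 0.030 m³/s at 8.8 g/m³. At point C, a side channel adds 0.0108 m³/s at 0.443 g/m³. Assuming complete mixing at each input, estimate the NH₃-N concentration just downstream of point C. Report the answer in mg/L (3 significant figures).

2.73 mg/L

After input A: C = (1.8·0.16 + 0.404·13.8) / 2.204 = 2.66 mg/L.
After input B: C = (2.204·2.66 + 0.03·8.8) / 2.234 = 2.743 mg/L.
After input C: C = (2.234·2.743 + 0.0108·0.443) / 2.245 = 2.732 mg/L.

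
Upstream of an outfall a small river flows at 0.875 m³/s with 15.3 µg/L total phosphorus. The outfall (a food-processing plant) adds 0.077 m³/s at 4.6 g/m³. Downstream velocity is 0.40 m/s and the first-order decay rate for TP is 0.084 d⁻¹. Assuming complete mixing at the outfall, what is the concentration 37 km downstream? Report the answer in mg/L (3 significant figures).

0.353 mg/L

15.3 µg/L = 0.0153 mg/L.
After complete mixing, C₀ = (0.077·4.6 + 0.875·0.0153) / 0.952 = 0.3861 mg/L.
Travel time t = 3.7e+04 m / 0.40 m/s = 9.25e+04 s = 1.071 d.
C = 0.3861·exp(−0.084·1.071) = 0.3861·0.914 = 0.3529 mg/L.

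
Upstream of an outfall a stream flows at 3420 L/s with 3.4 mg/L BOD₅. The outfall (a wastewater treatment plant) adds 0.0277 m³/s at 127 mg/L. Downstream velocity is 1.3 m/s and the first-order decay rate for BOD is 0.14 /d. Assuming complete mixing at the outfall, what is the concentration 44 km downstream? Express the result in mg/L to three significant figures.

4.16 mg/L

3420 L/s = 3.42 m³/s.
After complete mixing, C₀ = (0.0277·127 + 3.42·3.4) / 3.448 = 4.393 mg/L.
Travel time t = 4.4e+04 m / 1.3 m/s = 3.385e+04 s = 0.3917 d.
C = 4.393·exp(−0.14·0.3917) = 4.393·0.9466 = 4.159 mg/L.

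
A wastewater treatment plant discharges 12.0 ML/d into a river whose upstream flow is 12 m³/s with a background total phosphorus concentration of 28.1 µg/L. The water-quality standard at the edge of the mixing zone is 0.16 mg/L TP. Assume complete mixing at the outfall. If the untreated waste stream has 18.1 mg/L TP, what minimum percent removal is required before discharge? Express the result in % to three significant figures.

36.2 %

12.0 ML/d = 0.1389 m³/s.
28.1 µg/L = 0.0281 mg/L.
Mass balance: 0.16·12.14 = 0.1389·Cₑ + 12·0.0281.
Cₑ = (1.942 − 0.3372) / 0.1389 = 11.56 mg/L.
Required removal = 1 − 11.56/18.1 = 36.15 %.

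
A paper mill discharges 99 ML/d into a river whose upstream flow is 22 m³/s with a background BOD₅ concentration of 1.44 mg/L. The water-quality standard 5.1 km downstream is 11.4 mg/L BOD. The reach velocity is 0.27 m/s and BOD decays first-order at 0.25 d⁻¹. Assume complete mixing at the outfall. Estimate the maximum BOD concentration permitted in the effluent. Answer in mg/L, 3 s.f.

216 mg/L

99 ML/d = 1.146 m³/s.
Travel time to the compliance point: t = 5100/0.27 = 1.889e+04 s = 0.2186 d; decay factor exp(−0.25·0.2186) = 0.9468.
So the concentration just after mixing may be at most 11.4/0.9468 = 12.04 mg/L.
Mass balance: 12.04·23.15 = 1.146·Cₑ + 22·1.44.
Cₑ = (278.7 − 31.68) / 1.146 = 215.6 mg/L.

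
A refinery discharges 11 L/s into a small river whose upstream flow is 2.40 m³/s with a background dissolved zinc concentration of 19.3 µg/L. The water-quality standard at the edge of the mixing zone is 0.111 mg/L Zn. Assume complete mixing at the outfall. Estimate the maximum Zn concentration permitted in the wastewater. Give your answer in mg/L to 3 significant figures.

11 L/s = 0.011 m³/s.
19.3 µg/L = 0.0193 mg/L.
Mass balance: 0.111·2.411 = 0.011·Cₑ + 2.4·0.0193.
Cₑ = (0.2676 − 0.04632) / 0.011 = 20.12 mg/L.

20.1 mg/L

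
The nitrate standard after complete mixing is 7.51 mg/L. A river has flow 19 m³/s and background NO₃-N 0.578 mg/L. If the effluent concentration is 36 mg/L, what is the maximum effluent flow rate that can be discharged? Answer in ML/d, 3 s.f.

399 ML/d

Mass balance at complete mixing: C_std·(Q_w + Q_r) = Q_w·C_e + Q_r·C_b.
Rearranging, Q_w = Q_r·(C_std − C_b)/(C_e − C_std) = 19·(7.51 − 0.578) / (36 − 7.51) = 4.623 m³/s.
= 399.4 ML/d.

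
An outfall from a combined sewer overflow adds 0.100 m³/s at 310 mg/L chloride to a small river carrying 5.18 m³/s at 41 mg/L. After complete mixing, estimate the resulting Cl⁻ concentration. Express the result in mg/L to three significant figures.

By mass balance at complete mixing, C = (0.1·310 + 5.18·41) / (0.1 + 5.18) = 243.4/5.28 = 46.09 mg/L.

46.1 mg/L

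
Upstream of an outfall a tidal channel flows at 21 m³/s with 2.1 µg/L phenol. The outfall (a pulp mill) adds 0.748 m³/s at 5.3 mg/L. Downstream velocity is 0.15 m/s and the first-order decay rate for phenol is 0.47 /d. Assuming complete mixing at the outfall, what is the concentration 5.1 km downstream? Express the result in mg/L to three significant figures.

2.1 µg/L = 0.0021 mg/L.
After complete mixing, C₀ = (0.748·5.3 + 21·0.0021) / 21.75 = 0.1843 mg/L.
Travel time t = 5100 m / 0.15 m/s = 3.4e+04 s = 0.3935 d.
C = 0.1843·exp(−0.47·0.3935) = 0.1843·0.8311 = 0.1532 mg/L.

0.153 mg/L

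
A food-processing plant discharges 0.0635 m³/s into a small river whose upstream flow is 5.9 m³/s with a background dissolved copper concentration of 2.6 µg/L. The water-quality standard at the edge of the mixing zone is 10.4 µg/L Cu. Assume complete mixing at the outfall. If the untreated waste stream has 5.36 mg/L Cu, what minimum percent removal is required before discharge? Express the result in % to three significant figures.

86.3 %

2.6 µg/L = 0.0026 mg/L.
10.4 µg/L = 0.0104 mg/L.
Mass balance: 0.0104·5.964 = 0.0635·Cₑ + 5.9·0.0026.
Cₑ = (0.06202 − 0.01534) / 0.0635 = 0.7351 mg/L.
Required removal = 1 − 0.7351/5.36 = 86.28 %.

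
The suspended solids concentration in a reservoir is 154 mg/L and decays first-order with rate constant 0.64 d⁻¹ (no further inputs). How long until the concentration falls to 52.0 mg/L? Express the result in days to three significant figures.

t = ln(C₀/C)/k = ln(154/52.0)/0.64 = 1.086/0.64 = 1.696 d.

1.70 d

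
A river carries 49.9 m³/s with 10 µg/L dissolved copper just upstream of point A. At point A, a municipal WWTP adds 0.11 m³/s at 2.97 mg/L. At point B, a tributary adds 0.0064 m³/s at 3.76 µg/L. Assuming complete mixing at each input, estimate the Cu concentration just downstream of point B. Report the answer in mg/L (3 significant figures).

0.0165 mg/L

10 µg/L = 0.01 mg/L.
After input A: C = (49.9·0.01 + 0.11·2.97) / 50.01 = 0.01651 mg/L.
3.76 µg/L = 0.00376 mg/L.
After input B: C = (50.01·0.01651 + 0.0064·0.00376) / 50.02 = 0.01651 mg/L.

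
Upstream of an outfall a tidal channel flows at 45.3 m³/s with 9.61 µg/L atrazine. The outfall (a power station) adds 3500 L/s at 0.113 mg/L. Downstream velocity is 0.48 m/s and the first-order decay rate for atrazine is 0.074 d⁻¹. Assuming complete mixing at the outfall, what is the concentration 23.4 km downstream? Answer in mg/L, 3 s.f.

3500 L/s = 3.5 m³/s.
9.61 µg/L = 0.00961 mg/L.
After complete mixing, C₀ = (3.5·0.113 + 45.3·0.00961) / 48.8 = 0.01703 mg/L.
Travel time t = 2.34e+04 m / 0.48 m/s = 4.875e+04 s = 0.5642 d.
C = 0.01703·exp(−0.074·0.5642) = 0.01703·0.9591 = 0.01633 mg/L.

0.0163 mg/L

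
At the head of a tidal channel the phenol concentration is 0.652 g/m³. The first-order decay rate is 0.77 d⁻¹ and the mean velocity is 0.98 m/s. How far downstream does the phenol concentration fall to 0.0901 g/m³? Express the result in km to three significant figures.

218 km

From C = C₀·e^(−kt), t = ln(C₀/C)/k = ln(0.652/0.0901)/0.77 = 1.979/0.77 = 2.57 d.
Distance = v·t = 0.98 m/s × 2.221e+05 s = 2.176e+05 m = 217.6 km.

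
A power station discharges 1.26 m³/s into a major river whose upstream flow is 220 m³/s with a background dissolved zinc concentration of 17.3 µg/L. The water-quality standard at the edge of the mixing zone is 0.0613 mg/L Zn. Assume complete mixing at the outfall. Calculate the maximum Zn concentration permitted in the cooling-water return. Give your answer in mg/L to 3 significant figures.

17.3 µg/L = 0.0173 mg/L.
Mass balance: 0.0613·221.3 = 1.26·Cₑ + 220·0.0173.
Cₑ = (13.56 − 3.806) / 1.26 = 7.744 mg/L.

7.74 mg/L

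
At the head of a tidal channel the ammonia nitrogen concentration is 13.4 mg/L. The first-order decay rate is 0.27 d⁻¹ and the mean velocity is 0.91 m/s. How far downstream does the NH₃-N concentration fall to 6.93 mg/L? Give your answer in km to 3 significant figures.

From C = C₀·e^(−kt), t = ln(C₀/C)/k = ln(13.4/6.93)/0.27 = 0.6594/0.27 = 2.442 d.
Distance = v·t = 0.91 m/s × 2.11e+05 s = 1.92e+05 m = 192 km.

192 km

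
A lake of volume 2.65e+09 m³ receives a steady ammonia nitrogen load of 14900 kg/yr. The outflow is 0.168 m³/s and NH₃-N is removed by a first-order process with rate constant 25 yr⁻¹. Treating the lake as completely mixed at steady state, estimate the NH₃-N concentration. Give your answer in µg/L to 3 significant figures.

Outflow Q = 0.168 m³/s × 3.156e+07 s/yr = 5.302e+06 m³/yr.
Steady-state CSTR mass balance: W = Q·C + k·V·C, so C = W/(Q + kV).
Q + kV = 5.302e+06 + 25·2.65e+09 = 6.626e+10 m³/yr.
C = 14900/6.626e+10 = 2.249e-07 kg/m³ = 0.0002249 mg/L = 0.2249 µg/L.

0.225 µg/L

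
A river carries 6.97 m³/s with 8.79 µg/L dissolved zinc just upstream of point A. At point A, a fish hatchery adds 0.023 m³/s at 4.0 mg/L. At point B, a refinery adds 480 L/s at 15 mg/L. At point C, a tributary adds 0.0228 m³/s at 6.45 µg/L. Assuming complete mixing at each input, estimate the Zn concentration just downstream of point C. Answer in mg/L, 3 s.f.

0.981 mg/L

8.79 µg/L = 0.00879 mg/L.
After input A: C = (6.97·0.00879 + 0.023·4) / 6.993 = 0.02192 mg/L.
480 L/s = 0.48 m³/s.
After input B: C = (6.993·0.02192 + 0.48·15) / 7.473 = 0.984 mg/L.
6.45 µg/L = 0.00645 mg/L.
After input C: C = (7.473·0.984 + 0.0228·0.00645) / 7.496 = 0.981 mg/L.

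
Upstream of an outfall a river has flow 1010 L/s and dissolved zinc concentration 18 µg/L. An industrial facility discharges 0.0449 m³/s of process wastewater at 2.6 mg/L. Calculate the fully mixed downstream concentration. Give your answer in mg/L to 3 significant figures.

1010 L/s = 1.01 m³/s.
18 µg/L = 0.018 mg/L.
Conservation of mass across the mixing zone: C = (0.0449·2.6 + 1.01·0.018) / (0.0449 + 1.01) = 0.1349/1.055 = 0.1279 mg/L.

0.128 mg/L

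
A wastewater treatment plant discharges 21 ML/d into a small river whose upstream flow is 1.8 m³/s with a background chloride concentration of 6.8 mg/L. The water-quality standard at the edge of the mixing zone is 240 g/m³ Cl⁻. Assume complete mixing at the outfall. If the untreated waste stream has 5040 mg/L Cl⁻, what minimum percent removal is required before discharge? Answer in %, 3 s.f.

61.0 %

21 ML/d = 0.2431 m³/s.
Mass balance: 240·2.043 = 0.2431·Cₑ + 1.8·6.8.
Cₑ = (490.3 − 12.24) / 0.2431 = 1967 mg/L.
Required removal = 1 − 1967/5040 = 60.97 %.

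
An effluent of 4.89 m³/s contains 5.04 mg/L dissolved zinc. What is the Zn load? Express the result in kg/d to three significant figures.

2130 kg/d

Mass flux = Q·C = 4.89 m³/s × 5.04 g/m³ = 24.65 g/s.
= 24.65 g/s × 86.4 = 2129 kg/d.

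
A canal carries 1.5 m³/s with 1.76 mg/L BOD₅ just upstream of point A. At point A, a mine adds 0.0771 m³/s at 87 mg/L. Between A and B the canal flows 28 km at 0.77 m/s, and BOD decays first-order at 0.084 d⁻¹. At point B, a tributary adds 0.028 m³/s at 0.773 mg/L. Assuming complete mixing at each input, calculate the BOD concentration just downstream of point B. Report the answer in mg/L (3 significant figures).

After input A: C = (1.5·1.76 + 0.0771·87) / 1.577 = 5.927 mg/L.
Over the 28 km reach to input B (t = 3.636e+04 s = 0.4209 d), decay gives C = 5.927·exp(−0.084·0.4209) = 5.721 mg/L.
After input B: C = (1.577·5.721 + 0.028·0.773) / 1.605 = 5.635 mg/L.

5.63 mg/L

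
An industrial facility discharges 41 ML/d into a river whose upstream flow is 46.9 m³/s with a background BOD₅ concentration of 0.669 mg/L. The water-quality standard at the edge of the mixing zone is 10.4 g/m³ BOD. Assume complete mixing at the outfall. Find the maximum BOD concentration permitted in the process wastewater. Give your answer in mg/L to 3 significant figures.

41 ML/d = 0.4745 m³/s.
Mass balance: 10.4·47.37 = 0.4745·Cₑ + 46.9·0.669.
Cₑ = (492.7 − 31.38) / 0.4745 = 972.1 mg/L.

972 mg/L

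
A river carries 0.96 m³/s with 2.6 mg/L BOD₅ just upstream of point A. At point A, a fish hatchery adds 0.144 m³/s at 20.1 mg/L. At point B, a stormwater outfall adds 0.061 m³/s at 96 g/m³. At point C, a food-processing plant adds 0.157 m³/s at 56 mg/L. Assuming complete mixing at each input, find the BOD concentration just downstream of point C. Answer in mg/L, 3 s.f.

After input A: C = (0.96·2.6 + 0.144·20.1) / 1.104 = 4.883 mg/L.
After input B: C = (1.104·4.883 + 0.061·96) / 1.165 = 9.654 mg/L.
After input C: C = (1.165·9.654 + 0.157·56) / 1.322 = 15.16 mg/L.

15.2 mg/L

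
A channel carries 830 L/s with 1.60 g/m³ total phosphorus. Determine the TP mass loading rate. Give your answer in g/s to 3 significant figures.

830 L/s = 0.83 m³/s.
Mass flux = Q·C = 0.83 m³/s × 1.6 g/m³ = 1.328 g/s.

1.33 g/s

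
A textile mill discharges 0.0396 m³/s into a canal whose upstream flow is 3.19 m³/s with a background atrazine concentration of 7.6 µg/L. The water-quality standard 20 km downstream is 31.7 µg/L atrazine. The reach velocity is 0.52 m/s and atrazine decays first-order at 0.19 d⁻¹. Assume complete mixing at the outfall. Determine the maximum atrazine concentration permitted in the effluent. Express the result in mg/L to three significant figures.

2.20 mg/L

7.6 µg/L = 0.0076 mg/L.
31.7 µg/L = 0.0317 mg/L.
Travel time to the compliance point: t = 2e+04/0.52 = 3.846e+04 s = 0.4452 d; decay factor exp(−0.19·0.4452) = 0.9189.
So the concentration just after mixing may be at most 0.0317/0.9189 = 0.0345 mg/L.
Mass balance: 0.0345·3.23 = 0.0396·Cₑ + 3.19·0.0076.
Cₑ = (0.1114 − 0.02424) / 0.0396 = 2.201 mg/L.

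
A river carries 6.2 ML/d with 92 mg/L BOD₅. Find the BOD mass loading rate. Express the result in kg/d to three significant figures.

570 kg/d

6.2 ML/d = 0.07176 m³/s.
Mass flux = Q·C = 0.07176 m³/s × 92 g/m³ = 6.602 g/s.
= 6.602 g/s × 86.4 = 570.4 kg/d.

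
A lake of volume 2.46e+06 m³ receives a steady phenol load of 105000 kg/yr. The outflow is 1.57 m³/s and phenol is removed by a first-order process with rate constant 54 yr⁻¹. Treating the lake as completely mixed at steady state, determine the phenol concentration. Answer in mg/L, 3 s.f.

0.576 mg/L

Outflow Q = 1.57 m³/s × 3.156e+07 s/yr = 4.955e+07 m³/yr.
Steady-state CSTR mass balance: W = Q·C + k·V·C, so C = W/(Q + kV).
Q + kV = 4.955e+07 + 54·2.46e+06 = 1.824e+08 m³/yr.
C = 105000/1.824e+08 = 0.0005757 kg/m³ = 0.5757 mg/L.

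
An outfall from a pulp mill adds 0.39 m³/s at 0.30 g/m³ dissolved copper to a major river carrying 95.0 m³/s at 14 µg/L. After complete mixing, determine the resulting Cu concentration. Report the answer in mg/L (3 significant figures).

14 µg/L = 0.014 mg/L.
Conservation of mass across the mixing zone: C = (0.39·0.3 + 95·0.014) / (0.39 + 95) = 1.447/95.39 = 0.01517 mg/L.

0.0152 mg/L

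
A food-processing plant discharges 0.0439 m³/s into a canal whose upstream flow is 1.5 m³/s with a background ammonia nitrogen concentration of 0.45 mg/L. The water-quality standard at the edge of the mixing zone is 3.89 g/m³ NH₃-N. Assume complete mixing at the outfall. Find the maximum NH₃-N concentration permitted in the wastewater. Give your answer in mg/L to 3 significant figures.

Mass balance: 3.89·1.544 = 0.0439·Cₑ + 1.5·0.45.
Cₑ = (6.006 − 0.675) / 0.0439 = 121.4 mg/L.

121 mg/L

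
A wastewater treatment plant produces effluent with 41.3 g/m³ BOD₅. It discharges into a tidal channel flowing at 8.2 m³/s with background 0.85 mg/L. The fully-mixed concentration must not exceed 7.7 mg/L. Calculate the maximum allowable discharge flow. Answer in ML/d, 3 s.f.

144 ML/d

Mass balance at complete mixing: C_std·(Q_w + Q_r) = Q_w·C_e + Q_r·C_b.
Rearranging, Q_w = Q_r·(C_std − C_b)/(C_e − C_std) = 8.2·(7.7 − 0.85) / (41.3 − 7.7) = 1.672 m³/s.
= 144.4 ML/d.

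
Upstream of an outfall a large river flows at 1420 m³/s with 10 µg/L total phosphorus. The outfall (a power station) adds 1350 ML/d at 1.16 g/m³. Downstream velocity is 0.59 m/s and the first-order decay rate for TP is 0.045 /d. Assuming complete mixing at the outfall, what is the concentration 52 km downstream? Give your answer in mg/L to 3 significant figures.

1350 ML/d = 15.62 m³/s.
10 µg/L = 0.01 mg/L.
After complete mixing, C₀ = (15.62·1.16 + 1420·0.01) / 1436 = 0.02252 mg/L.
Travel time t = 5.2e+04 m / 0.59 m/s = 8.814e+04 s = 1.02 d.
C = 0.02252·exp(−0.045·1.02) = 0.02252·0.9551 = 0.02151 mg/L.

0.0215 mg/L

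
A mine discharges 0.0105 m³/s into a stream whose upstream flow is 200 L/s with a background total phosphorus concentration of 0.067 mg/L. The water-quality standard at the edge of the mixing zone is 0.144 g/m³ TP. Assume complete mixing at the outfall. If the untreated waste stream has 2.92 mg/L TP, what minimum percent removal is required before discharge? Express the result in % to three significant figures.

200 L/s = 0.2 m³/s.
Mass balance: 0.144·0.2105 = 0.0105·Cₑ + 0.2·0.067.
Cₑ = (0.03031 − 0.0134) / 0.0105 = 1.611 mg/L.
Required removal = 1 − 1.611/2.92 = 44.84 %.

44.8 %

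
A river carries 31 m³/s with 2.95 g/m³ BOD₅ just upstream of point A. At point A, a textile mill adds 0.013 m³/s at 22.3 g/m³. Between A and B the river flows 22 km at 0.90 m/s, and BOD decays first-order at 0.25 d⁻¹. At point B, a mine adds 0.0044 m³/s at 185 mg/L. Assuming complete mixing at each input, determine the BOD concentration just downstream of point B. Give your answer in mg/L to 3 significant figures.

After input A: C = (31·2.95 + 0.013·22.3) / 31.01 = 2.958 mg/L.
Over the 22 km reach to input B (t = 2.444e+04 s = 0.2829 d), decay gives C = 2.958·exp(−0.25·0.2829) = 2.756 mg/L.
After input B: C = (31.01·2.756 + 0.0044·185) / 31.02 = 2.782 mg/L.

2.78 mg/L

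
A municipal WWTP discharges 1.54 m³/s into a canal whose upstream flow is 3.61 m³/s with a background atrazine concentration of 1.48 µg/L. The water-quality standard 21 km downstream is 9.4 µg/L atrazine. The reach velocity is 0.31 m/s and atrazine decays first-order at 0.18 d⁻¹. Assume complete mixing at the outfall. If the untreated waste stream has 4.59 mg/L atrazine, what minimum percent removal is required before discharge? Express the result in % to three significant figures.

1.48 µg/L = 0.00148 mg/L.
9.4 µg/L = 0.0094 mg/L.
Travel time to the compliance point: t = 2.1e+04/0.31 = 6.774e+04 s = 0.7841 d; decay factor exp(−0.18·0.7841) = 0.8684.
So the concentration just after mixing may be at most 0.0094/0.8684 = 0.01082 mg/L.
Mass balance: 0.01082·5.15 = 1.54·Cₑ + 3.61·0.00148.
Cₑ = (0.05575 − 0.005343) / 1.54 = 0.03273 mg/L.
Required removal = 1 − 0.03273/4.59 = 99.29 %.

99.3 %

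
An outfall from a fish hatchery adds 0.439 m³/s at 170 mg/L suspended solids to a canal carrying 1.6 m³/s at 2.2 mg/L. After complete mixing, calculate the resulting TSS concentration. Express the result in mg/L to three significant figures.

38.3 mg/L

By mass balance at complete mixing, C = (0.439·170 + 1.6·2.2) / (0.439 + 1.6) = 78.15/2.039 = 38.33 mg/L.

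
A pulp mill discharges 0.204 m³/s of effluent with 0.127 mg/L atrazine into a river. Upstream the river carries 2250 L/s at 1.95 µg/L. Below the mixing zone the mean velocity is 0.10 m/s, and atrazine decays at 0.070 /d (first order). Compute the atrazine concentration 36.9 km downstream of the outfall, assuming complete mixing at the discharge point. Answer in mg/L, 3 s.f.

0.00916 mg/L

2250 L/s = 2.25 m³/s.
1.95 µg/L = 0.00195 mg/L.
After complete mixing, C₀ = (0.204·0.127 + 2.25·0.00195) / 2.454 = 0.01235 mg/L.
Travel time t = 3.69e+04 m / 0.10 m/s = 3.69e+05 s = 4.271 d.
C = 0.01235·exp(−0.070·4.271) = 0.01235·0.7416 = 0.009155 mg/L.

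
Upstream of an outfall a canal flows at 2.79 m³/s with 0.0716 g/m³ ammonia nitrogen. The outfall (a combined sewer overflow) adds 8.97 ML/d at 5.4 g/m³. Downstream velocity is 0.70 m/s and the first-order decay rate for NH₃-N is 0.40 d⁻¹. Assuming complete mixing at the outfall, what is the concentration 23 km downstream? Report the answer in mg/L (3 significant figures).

8.97 ML/d = 0.1038 m³/s.
After complete mixing, C₀ = (0.1038·5.4 + 2.79·0.0716) / 2.894 = 0.2628 mg/L.
Travel time t = 2.3e+04 m / 0.70 m/s = 3.286e+04 s = 0.3803 d.
C = 0.2628·exp(−0.40·0.3803) = 0.2628·0.8589 = 0.2257 mg/L.

0.226 mg/L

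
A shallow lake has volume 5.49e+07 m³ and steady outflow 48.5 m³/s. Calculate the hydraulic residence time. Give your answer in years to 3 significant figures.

0.0359 yr

Q = 48.5 m³/s × 3.156e+07 s/yr = 1.531e+09 m³/yr.
Hydraulic residence time τ = V/Q = 5.49e+07/1.531e+09 = 0.03587 yr.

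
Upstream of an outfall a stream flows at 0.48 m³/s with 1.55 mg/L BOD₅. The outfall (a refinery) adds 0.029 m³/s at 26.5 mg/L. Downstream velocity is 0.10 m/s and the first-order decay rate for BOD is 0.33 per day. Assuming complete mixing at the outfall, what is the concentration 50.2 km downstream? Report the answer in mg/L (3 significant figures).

0.437 mg/L

After complete mixing, C₀ = (0.029·26.5 + 0.48·1.55) / 0.509 = 2.972 mg/L.
Travel time t = 5.02e+04 m / 0.10 m/s = 5.02e+05 s = 5.81 d.
C = 2.972·exp(−0.33·5.81) = 2.972·0.147 = 0.4368 mg/L.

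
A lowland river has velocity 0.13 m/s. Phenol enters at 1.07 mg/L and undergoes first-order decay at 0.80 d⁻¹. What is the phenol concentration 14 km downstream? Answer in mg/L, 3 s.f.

0.395 mg/L

Travel time t = 14 km / 0.13 m/s = 1.4e+04/0.13 = 1.077e+05 s = 1.246 d.
First-order decay: C = 1.07·exp(−0.80·1.246) = 1.07·0.3689 = 0.3948 mg/L.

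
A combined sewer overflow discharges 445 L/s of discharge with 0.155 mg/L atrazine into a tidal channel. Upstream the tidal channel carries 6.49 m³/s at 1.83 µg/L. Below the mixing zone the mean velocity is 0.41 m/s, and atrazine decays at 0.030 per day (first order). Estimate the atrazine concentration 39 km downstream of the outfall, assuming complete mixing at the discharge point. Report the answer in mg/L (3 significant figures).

445 L/s = 0.445 m³/s.
1.83 µg/L = 0.00183 mg/L.
After complete mixing, C₀ = (0.445·0.155 + 6.49·0.00183) / 6.935 = 0.01166 mg/L.
Travel time t = 3.9e+04 m / 0.41 m/s = 9.512e+04 s = 1.101 d.
C = 0.01166·exp(−0.030·1.101) = 0.01166·0.9675 = 0.01128 mg/L.

0.0113 mg/L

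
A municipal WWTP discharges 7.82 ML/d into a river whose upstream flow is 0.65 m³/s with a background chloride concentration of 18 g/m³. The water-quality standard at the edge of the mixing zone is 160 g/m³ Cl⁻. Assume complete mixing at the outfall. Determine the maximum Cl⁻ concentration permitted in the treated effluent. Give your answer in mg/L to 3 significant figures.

7.82 ML/d = 0.09051 m³/s.
Mass balance: 160·0.7405 = 0.09051·Cₑ + 0.65·18.
Cₑ = (118.5 − 11.7) / 0.09051 = 1180 mg/L.

1180 mg/L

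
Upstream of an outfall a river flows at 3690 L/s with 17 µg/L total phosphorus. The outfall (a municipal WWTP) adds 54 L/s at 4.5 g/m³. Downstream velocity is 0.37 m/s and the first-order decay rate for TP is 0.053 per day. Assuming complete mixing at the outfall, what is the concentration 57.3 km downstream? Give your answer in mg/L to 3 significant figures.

54 L/s = 0.054 m³/s.
3690 L/s = 3.69 m³/s.
17 µg/L = 0.017 mg/L.
After complete mixing, C₀ = (0.054·4.5 + 3.69·0.017) / 3.744 = 0.08166 mg/L.
Travel time t = 5.73e+04 m / 0.37 m/s = 1.549e+05 s = 1.792 d.
C = 0.08166·exp(−0.053·1.792) = 0.08166·0.9094 = 0.07426 mg/L.

0.0743 mg/L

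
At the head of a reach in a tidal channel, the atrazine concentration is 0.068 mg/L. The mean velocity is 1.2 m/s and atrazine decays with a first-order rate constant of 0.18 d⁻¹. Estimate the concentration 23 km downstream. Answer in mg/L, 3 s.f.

0.0653 mg/L

Travel time t = 23 km / 1.2 m/s = 2.3e+04/1.2 = 1.917e+04 s = 0.2218 d.
First-order decay: C = 0.068·exp(−0.18·0.2218) = 0.068·0.9609 = 0.06534 mg/L.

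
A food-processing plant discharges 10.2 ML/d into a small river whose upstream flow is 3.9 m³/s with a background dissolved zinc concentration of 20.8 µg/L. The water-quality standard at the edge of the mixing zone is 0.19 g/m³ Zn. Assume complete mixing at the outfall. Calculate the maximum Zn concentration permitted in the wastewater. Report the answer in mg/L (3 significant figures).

5.78 mg/L

10.2 ML/d = 0.1181 m³/s.
20.8 µg/L = 0.0208 mg/L.
Mass balance: 0.19·4.018 = 0.1181·Cₑ + 3.9·0.0208.
Cₑ = (0.7634 − 0.08112) / 0.1181 = 5.78 mg/L.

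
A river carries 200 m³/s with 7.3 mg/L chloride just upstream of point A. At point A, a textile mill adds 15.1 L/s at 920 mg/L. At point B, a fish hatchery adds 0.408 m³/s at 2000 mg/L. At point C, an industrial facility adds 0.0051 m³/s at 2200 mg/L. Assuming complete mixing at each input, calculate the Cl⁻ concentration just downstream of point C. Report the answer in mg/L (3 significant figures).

11.5 mg/L

15.1 L/s = 0.0151 m³/s.
After input A: C = (200·7.3 + 0.0151·920) / 200 = 7.369 mg/L.
After input B: C = (200·7.369 + 0.408·2000) / 200.4 = 11.43 mg/L.
After input C: C = (200.4·11.43 + 0.0051·2200) / 200.4 = 11.48 mg/L.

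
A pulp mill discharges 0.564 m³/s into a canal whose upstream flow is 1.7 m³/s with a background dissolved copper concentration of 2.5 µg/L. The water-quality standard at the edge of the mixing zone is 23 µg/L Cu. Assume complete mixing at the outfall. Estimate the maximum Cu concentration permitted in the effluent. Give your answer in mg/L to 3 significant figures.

0.0848 mg/L

2.5 µg/L = 0.0025 mg/L.
23 µg/L = 0.023 mg/L.
Mass balance: 0.023·2.264 = 0.564·Cₑ + 1.7·0.0025.
Cₑ = (0.05207 − 0.00425) / 0.564 = 0.08479 mg/L.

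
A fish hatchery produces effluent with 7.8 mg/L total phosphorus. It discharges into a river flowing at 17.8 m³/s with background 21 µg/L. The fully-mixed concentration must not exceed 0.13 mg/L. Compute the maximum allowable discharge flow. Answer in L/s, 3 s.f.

21 µg/L = 0.021 mg/L.
Mass balance at complete mixing: C_std·(Q_w + Q_r) = Q_w·C_e + Q_r·C_b.
Rearranging, Q_w = Q_r·(C_std − C_b)/(C_e − C_std) = 17.8·(0.13 − 0.021) / (7.8 − 0.13) = 0.253 m³/s.
= 253 L/s.

253 L/s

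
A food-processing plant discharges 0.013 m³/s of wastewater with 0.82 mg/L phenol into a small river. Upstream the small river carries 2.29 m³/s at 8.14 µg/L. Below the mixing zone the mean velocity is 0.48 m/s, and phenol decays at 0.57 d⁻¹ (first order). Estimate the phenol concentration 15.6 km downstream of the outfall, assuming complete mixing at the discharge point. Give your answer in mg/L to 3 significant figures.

0.0103 mg/L

8.14 µg/L = 0.00814 mg/L.
After complete mixing, C₀ = (0.013·0.82 + 2.29·0.00814) / 2.303 = 0.01272 mg/L.
Travel time t = 1.56e+04 m / 0.48 m/s = 3.25e+04 s = 0.3762 d.
C = 0.01272·exp(−0.57·0.3762) = 0.01272·0.807 = 0.01027 mg/L.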